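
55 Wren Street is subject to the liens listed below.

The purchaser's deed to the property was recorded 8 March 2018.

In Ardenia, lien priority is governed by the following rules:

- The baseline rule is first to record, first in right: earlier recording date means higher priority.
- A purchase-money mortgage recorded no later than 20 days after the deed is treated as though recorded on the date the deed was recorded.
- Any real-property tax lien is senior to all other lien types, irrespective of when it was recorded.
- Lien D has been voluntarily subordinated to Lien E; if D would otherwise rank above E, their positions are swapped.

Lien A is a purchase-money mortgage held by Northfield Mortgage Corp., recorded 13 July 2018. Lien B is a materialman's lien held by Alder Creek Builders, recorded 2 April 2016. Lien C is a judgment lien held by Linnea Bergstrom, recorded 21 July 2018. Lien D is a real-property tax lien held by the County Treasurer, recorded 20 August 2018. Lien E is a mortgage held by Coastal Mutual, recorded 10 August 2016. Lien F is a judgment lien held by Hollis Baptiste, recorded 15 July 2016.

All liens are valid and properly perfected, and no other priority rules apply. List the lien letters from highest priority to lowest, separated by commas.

E, B, F, D, A, C

Effective dates: A was recorded 127 days after the deed — beyond 20 days — so no relation-back applies.
As a real-property tax lien, D is senior to every other lien.
Ordering the rest by effective date: B (2 April 2016), F (15 July 2016), E (10 August 2016), A (13 July 2018), C (21 July 2018).
D would otherwise be senior to E, so under the subordination agreement D and E exchange positions.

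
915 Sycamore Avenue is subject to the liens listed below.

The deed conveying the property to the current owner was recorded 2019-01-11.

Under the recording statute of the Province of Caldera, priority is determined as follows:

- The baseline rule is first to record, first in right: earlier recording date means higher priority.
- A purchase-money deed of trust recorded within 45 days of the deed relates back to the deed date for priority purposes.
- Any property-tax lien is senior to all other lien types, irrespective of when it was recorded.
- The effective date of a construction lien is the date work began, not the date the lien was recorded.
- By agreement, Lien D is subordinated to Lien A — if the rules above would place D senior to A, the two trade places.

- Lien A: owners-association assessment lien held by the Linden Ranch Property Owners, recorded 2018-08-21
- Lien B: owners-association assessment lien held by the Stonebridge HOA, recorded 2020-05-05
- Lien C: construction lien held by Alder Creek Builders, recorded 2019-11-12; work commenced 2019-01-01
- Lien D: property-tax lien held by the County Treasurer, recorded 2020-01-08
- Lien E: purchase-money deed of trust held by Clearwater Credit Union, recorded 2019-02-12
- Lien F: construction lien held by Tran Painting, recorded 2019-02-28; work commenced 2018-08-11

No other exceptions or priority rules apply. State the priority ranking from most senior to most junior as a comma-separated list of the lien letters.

First, effective dates: C is treated as recorded 2019-01-01, the work-commencement date; E's effective date is the deed date, 2019-01-11; F relates back to 2018-08-11 (work commenced).
As a property-tax lien, D is senior to every other lien.
Remaining liens by effective date: F (2018-08-11), A (2018-08-21), C (2019-01-01), E (2019-01-11), B (2020-05-05).
The subordination applies — D was senior to A — so D and A swap.

A, F, D, C, E, B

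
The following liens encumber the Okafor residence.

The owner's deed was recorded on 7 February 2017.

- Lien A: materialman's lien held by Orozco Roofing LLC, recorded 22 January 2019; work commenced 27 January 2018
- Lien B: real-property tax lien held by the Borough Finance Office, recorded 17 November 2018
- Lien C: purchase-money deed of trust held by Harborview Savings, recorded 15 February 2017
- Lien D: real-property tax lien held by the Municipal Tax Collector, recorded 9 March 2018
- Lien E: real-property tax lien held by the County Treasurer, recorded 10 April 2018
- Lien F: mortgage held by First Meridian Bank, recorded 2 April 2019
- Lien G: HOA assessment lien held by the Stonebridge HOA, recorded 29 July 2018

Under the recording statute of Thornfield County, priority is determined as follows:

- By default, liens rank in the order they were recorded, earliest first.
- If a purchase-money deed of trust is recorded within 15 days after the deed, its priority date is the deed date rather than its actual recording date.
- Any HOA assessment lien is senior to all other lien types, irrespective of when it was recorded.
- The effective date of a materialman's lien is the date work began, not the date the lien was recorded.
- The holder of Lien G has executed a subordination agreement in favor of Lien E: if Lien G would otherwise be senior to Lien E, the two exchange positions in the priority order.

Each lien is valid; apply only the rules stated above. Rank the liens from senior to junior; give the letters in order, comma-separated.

Effective dates: A's effective date is 27 January 2018, when work began; C relates back to the deed date 7 February 2017.
G is an HOA assessment lien and takes priority over every other lien.
Ordering the rest by effective date: C (7 February 2017), A (27 January 2018), D (9 March 2018), E (10 April 2018), B (17 November 2018), F (2 April 2019).
G is senior to E before the subordination, so the two trade places.

E, C, A, D, G, B, F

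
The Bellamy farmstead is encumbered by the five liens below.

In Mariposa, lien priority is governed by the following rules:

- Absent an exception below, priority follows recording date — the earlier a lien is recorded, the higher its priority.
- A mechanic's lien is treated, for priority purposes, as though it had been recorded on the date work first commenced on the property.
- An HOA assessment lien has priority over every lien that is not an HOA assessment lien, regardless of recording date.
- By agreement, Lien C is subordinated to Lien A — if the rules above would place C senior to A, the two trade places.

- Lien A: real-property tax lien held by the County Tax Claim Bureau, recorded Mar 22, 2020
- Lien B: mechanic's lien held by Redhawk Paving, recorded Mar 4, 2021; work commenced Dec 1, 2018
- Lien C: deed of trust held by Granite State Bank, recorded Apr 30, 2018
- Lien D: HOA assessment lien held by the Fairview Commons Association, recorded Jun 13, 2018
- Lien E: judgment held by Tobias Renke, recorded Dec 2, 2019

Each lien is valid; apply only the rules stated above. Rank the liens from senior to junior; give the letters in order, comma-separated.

D, A, B, E, C

Effective dates after the stated exceptions: B's effective date is Dec 1, 2018, when work began.
D, as an HOA assessment lien, has superpriority and ranks first.
Among the remaining liens, by effective date: C (Apr 30, 2018), B (Dec 1, 2018), E (Dec 2, 2019), A (Mar 22, 2020).
C is senior to A before the subordination, so the two trade places.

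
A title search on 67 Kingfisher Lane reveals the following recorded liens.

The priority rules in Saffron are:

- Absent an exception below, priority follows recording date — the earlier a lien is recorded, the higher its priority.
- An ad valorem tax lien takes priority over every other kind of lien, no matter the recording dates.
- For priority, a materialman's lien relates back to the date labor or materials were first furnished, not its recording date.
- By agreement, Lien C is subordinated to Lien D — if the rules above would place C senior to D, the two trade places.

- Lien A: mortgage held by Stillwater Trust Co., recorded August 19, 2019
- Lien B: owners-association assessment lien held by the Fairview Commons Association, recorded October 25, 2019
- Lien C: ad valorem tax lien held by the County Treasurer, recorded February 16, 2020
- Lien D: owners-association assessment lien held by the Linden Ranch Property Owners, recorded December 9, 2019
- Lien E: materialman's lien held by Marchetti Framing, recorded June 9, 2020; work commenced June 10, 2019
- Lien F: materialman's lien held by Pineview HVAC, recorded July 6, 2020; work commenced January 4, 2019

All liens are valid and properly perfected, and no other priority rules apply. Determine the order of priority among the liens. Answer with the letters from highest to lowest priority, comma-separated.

First, effective dates: E relates back to June 10, 2019 (work commenced); F relates back to January 4, 2019 (work commenced).
C is an ad valorem tax lien, so it outranks all other liens regardless of date.
Remaining liens by effective date: F (January 4, 2019), E (June 10, 2019), A (August 19, 2019), B (October 25, 2019), D (December 9, 2019).
C is senior to D before the subordination, so the two trade places.

D, F, E, A, B, C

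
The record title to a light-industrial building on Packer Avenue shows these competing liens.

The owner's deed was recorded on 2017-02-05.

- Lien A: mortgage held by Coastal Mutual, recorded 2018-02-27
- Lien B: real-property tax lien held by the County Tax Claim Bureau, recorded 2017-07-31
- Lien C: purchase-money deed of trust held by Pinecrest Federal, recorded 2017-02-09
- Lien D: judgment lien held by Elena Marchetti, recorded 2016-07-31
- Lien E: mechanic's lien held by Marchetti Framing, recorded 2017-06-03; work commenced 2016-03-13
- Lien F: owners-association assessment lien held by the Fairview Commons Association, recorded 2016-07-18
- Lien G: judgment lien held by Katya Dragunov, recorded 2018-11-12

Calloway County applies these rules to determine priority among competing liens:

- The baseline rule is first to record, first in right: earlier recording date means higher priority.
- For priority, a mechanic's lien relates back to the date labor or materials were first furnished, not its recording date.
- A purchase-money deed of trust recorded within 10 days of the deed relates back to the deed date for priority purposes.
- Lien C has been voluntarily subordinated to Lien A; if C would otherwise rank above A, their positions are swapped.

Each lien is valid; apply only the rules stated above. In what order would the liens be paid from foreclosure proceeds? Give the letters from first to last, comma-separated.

Effective dates: C was recorded within the 10-day window, so its effective date is the deed date 2017-02-05; E is treated as recorded 2016-03-13, the work-commencement date.
Sorted by effective date: E (2016-03-13), F (2016-07-18), D (2016-07-31), C (2017-02-05), B (2017-07-31), A (2018-02-27), G (2018-11-12).
C would otherwise be senior to A, so under the subordination agreement C and A exchange positions.

E, F, D, A, B, C, G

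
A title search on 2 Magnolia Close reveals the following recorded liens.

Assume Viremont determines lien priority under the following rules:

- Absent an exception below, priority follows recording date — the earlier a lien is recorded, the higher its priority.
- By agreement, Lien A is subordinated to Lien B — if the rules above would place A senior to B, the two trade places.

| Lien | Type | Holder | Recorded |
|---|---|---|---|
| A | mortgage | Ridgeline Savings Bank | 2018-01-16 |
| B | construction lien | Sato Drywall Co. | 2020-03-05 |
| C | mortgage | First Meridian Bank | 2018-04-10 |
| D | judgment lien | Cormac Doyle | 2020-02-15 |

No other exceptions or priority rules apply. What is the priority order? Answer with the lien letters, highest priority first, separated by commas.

By effective date, earliest first: A (2018-01-16), C (2018-04-10), D (2020-02-15), B (2020-03-05).
A would otherwise be senior to B, so under the subordination agreement A and B exchange positions.

B, C, D, A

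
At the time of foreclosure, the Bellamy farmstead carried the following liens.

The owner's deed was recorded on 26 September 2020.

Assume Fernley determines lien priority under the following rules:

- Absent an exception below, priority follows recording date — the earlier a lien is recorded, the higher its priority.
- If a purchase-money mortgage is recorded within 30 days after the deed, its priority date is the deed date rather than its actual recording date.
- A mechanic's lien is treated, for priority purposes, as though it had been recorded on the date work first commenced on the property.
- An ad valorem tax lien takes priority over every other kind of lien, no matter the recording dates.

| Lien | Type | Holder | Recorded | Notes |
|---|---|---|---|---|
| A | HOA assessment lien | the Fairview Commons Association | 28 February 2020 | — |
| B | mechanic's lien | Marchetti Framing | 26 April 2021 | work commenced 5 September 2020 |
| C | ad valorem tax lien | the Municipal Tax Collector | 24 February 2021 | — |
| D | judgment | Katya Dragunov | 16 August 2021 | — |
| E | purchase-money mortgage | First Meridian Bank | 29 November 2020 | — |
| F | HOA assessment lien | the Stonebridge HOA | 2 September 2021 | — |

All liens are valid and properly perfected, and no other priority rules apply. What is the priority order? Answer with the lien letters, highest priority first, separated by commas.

Adjusting effective dates: B's effective date is 5 September 2020, when work began; E was recorded 64 days after the deed — beyond 30 days — so no relation-back applies.
C is an ad valorem tax lien, so it outranks all other liens regardless of date.
Among the remaining liens, by effective date: A (28 February 2020), B (5 September 2020), E (29 November 2020), D (16 August 2021), F (2 September 2021).

C, A, B, E, D, F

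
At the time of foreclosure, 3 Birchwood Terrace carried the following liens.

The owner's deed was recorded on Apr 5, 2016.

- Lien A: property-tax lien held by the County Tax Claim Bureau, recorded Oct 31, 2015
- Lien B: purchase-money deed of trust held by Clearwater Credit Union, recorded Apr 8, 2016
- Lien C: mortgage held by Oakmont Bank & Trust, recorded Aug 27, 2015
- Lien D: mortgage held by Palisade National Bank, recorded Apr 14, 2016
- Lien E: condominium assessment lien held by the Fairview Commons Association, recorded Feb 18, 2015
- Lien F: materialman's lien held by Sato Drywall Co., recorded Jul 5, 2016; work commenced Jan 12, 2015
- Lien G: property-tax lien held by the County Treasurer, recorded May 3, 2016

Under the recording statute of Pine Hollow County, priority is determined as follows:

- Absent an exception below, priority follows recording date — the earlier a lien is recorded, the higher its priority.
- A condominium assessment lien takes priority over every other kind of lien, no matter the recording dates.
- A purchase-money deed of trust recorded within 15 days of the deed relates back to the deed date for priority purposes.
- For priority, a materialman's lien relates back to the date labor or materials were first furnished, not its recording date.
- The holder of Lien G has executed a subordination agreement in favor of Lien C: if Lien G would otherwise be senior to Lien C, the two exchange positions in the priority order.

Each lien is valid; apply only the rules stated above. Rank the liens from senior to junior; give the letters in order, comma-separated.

E, F, C, A, B, D, G

Effective dates after the stated exceptions: B's effective date is the deed date, Apr 5, 2016; F is treated as recorded Jan 12, 2015, the work-commencement date.
As a condominium assessment lien, E is senior to every other lien.
The other liens, earliest effective date first: F (Jan 12, 2015), C (Aug 27, 2015), A (Oct 31, 2015), B (Apr 5, 2016), D (Apr 14, 2016), G (May 3, 2016).
Since G is not senior to C, the subordination leaves the order unchanged.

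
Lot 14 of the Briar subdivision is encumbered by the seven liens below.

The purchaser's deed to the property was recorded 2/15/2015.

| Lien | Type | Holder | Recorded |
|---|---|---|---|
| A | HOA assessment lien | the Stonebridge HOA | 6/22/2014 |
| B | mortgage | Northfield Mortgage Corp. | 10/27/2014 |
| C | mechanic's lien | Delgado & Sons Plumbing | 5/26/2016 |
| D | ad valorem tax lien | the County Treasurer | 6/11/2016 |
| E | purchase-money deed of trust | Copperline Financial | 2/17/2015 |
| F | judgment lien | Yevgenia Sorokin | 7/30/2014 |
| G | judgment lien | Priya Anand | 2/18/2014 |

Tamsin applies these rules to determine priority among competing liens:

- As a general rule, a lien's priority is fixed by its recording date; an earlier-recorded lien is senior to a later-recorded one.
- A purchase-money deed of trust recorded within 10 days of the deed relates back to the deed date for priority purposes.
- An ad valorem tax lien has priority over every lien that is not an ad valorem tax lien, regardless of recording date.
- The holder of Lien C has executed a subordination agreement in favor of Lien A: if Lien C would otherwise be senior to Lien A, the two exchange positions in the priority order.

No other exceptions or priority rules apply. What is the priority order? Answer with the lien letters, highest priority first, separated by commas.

D, G, A, F, B, E, C

First, effective dates: E was recorded within the 10-day window, so its effective date is the deed date 2/15/2015.
D is an ad valorem tax lien, so it outranks all other liens regardless of date.
Remaining liens by effective date: G (2/18/2014), A (6/22/2014), F (7/30/2014), B (10/27/2014), E (2/15/2015), C (5/26/2016).
C already ranks below A; the subordination has no effect.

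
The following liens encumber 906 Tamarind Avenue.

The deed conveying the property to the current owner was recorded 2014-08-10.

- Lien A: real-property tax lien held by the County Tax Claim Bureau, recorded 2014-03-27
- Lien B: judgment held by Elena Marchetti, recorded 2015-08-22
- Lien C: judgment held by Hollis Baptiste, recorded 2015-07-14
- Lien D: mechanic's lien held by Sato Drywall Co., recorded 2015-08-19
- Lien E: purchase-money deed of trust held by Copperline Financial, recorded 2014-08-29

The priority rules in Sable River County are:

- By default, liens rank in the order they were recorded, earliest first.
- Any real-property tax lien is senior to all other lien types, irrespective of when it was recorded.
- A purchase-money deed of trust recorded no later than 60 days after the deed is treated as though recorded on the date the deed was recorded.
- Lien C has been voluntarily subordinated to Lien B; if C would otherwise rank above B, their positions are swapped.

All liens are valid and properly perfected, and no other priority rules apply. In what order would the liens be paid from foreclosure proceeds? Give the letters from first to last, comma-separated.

A, E, B, D, C

First, effective dates: E relates back to the deed date 2014-08-10.
As a real-property tax lien, A is senior to every other lien.
Remaining liens by effective date: E (2014-08-10), C (2015-07-14), D (2015-08-19), B (2015-08-22).
C would otherwise be senior to B, so under the subordination agreement C and B exchange positions.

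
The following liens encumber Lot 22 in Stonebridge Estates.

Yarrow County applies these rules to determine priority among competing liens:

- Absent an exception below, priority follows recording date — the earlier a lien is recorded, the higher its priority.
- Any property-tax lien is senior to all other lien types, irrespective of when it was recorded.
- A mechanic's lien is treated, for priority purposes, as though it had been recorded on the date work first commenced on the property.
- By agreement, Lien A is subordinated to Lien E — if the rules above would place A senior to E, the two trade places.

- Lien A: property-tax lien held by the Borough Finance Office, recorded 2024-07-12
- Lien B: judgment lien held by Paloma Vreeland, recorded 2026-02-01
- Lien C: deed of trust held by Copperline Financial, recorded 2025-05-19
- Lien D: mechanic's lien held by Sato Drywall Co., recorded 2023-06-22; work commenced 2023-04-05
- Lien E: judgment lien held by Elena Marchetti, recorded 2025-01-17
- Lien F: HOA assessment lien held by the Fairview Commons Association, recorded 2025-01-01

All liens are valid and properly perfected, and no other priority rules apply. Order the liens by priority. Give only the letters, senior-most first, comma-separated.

Adjusting effective dates: D relates back to 2023-04-05 (work commenced).
A is a property-tax lien, so it outranks all other liens regardless of date.
Remaining liens by effective date: D (2023-04-05), F (2025-01-01), E (2025-01-17), C (2025-05-19), B (2026-02-01).
A is senior to E before the subordination, so the two trade places.

E, D, F, A, C, B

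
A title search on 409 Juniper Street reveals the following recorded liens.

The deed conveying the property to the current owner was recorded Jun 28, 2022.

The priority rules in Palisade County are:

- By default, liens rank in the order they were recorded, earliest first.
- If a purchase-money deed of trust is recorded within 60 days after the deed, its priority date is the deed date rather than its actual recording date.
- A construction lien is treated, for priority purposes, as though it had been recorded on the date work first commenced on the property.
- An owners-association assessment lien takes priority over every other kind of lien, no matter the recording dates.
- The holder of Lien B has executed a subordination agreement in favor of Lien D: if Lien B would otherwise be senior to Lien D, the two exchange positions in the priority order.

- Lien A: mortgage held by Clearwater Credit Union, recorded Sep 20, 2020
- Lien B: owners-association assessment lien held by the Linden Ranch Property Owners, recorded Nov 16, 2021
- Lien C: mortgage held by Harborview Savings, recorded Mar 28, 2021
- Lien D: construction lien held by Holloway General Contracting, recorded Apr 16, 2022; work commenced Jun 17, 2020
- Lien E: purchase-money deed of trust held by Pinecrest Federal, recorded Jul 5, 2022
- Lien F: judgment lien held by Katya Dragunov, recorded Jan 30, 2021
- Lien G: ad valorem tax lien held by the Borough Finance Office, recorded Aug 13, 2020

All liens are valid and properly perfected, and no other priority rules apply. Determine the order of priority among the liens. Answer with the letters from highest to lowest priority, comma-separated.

D, B, G, A, F, C, E

First, effective dates: D relates back to Jun 17, 2020 (work commenced); E relates back to the deed date Jun 28, 2022.
B, as an owners-association assessment lien, has superpriority and ranks first.
Remaining liens by effective date: D (Jun 17, 2020), G (Aug 13, 2020), A (Sep 20, 2020), F (Jan 30, 2021), C (Mar 28, 2021), E (Jun 28, 2022).
The subordination applies — B was senior to D — so B and D swap.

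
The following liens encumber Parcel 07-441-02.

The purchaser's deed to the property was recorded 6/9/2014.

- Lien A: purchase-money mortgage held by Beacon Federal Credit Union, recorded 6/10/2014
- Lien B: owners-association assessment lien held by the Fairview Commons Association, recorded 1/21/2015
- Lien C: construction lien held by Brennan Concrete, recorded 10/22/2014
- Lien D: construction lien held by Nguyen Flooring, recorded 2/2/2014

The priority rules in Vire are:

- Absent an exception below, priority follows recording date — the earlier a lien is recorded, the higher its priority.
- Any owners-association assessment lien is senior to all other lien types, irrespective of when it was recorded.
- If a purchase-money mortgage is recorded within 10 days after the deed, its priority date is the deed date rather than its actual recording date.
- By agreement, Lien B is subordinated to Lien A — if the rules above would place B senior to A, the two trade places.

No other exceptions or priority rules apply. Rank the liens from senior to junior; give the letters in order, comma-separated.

Effective dates: A's effective date is the deed date, 6/9/2014.
As an owners-association assessment lien, B is senior to every other lien.
Ordering the rest by effective date: D (2/2/2014), A (6/9/2014), C (10/22/2014).
B would otherwise be senior to A, so under the subordination agreement B and A exchange positions.

A, D, B, C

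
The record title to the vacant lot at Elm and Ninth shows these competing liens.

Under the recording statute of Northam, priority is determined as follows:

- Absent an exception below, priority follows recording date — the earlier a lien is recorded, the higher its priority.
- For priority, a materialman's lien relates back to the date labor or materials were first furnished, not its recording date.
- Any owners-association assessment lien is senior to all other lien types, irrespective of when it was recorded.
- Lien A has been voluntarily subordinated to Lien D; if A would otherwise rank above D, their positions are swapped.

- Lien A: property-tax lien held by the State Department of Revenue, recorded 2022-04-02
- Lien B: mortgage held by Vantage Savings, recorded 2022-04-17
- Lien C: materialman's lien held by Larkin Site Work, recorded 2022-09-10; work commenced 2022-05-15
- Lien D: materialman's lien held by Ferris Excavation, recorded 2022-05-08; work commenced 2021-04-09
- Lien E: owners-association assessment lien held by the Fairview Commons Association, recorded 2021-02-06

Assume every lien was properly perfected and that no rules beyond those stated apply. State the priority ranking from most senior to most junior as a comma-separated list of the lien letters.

First, effective dates: C's effective date is 2022-05-15, when work began; D relates back to 2021-04-09 (work commenced).
E, as an owners-association assessment lien, has superpriority and ranks first.
Remaining liens by effective date: D (2021-04-09), A (2022-04-02), B (2022-04-17), C (2022-05-15).
A already ranks below D; the subordination has no effect.

E, D, A, B, C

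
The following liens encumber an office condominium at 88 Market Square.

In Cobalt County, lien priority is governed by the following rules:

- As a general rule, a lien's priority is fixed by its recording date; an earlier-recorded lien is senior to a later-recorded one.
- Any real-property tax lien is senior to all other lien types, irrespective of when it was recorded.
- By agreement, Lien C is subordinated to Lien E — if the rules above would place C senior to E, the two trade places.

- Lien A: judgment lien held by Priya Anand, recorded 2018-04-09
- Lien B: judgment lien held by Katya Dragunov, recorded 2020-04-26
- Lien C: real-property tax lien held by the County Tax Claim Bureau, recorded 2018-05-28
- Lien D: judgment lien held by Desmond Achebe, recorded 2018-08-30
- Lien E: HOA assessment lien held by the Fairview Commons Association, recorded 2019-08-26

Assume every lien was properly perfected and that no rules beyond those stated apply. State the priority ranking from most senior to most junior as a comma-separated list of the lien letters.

As a real-property tax lien, C is senior to every other lien.
Ordering the rest by effective date: A (2018-04-09), D (2018-08-30), E (2019-08-26), B (2020-04-26).
C would otherwise be senior to E, so under the subordination agreement C and E exchange positions.

E, A, D, C, B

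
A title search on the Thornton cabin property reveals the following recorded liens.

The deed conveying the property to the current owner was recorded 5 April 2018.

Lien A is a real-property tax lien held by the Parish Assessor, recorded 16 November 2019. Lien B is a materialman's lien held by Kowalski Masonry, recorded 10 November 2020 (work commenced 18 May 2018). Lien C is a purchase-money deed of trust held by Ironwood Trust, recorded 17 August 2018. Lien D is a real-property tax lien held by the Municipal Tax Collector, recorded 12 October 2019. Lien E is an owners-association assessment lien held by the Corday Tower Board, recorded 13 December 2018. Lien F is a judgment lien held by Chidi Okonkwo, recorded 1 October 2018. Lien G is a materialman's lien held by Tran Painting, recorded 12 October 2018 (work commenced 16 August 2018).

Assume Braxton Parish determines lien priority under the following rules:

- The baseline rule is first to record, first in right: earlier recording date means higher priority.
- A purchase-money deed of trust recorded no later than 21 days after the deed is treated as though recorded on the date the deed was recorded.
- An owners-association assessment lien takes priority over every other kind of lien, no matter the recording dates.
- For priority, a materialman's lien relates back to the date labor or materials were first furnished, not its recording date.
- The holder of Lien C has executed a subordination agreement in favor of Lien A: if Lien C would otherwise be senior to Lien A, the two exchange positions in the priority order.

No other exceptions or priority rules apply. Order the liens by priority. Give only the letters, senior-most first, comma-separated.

E, B, G, A, F, D, C

Adjusting effective dates: B relates back to 18 May 2018 (work commenced); C missed the 21-day window (134 days after the deed), so its recording date stands; G's effective date is 16 August 2018, when work began.
As an owners-association assessment lien, E is senior to every other lien.
Among the remaining liens, by effective date: B (18 May 2018), G (16 August 2018), C (17 August 2018), F (1 October 2018), D (12 October 2019), A (16 November 2019).
C would otherwise be senior to A, so under the subordination agreement C and A exchange positions.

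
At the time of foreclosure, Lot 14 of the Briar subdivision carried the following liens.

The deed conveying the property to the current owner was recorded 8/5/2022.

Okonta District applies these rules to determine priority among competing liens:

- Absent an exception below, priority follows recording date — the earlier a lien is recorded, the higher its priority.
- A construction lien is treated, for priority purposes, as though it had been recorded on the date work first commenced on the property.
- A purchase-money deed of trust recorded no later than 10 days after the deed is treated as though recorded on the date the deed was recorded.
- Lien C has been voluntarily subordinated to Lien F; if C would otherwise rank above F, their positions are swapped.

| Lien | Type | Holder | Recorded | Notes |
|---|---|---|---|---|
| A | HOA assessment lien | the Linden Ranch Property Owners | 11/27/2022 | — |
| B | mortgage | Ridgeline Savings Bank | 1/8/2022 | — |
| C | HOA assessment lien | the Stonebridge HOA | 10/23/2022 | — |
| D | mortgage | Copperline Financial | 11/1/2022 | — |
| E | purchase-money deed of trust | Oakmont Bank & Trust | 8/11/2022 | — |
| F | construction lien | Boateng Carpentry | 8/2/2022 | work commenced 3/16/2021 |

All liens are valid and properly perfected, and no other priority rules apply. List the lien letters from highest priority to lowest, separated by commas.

First, effective dates: E relates back to the deed date 8/5/2022; F relates back to 3/16/2021 (work commenced).
Sorted by effective date: F (3/16/2021), B (1/8/2022), E (8/5/2022), C (10/23/2022), D (11/1/2022), A (11/27/2022).
Since C is not senior to F, the subordination leaves the order unchanged.

F, B, E, C, D, A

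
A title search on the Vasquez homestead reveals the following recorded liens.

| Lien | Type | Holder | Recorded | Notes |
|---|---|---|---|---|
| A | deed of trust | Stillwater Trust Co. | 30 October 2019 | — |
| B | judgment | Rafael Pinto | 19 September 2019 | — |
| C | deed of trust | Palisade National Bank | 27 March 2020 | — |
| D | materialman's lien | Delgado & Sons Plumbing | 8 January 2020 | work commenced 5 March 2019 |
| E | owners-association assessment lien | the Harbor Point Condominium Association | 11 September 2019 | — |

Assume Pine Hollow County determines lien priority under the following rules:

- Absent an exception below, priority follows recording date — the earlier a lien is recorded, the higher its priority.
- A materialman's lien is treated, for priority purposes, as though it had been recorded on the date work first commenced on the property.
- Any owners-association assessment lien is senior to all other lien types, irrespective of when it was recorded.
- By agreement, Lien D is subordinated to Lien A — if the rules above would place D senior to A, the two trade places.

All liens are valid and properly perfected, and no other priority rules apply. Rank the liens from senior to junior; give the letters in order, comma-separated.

E, A, B, D, C

First, effective dates: D relates back to 5 March 2019 (work commenced).
E is an owners-association assessment lien, so it outranks all other liens regardless of date.
Ordering the rest by effective date: D (5 March 2019), B (19 September 2019), A (30 October 2019), C (27 March 2020).
D is senior to A before the subordination, so the two trade places.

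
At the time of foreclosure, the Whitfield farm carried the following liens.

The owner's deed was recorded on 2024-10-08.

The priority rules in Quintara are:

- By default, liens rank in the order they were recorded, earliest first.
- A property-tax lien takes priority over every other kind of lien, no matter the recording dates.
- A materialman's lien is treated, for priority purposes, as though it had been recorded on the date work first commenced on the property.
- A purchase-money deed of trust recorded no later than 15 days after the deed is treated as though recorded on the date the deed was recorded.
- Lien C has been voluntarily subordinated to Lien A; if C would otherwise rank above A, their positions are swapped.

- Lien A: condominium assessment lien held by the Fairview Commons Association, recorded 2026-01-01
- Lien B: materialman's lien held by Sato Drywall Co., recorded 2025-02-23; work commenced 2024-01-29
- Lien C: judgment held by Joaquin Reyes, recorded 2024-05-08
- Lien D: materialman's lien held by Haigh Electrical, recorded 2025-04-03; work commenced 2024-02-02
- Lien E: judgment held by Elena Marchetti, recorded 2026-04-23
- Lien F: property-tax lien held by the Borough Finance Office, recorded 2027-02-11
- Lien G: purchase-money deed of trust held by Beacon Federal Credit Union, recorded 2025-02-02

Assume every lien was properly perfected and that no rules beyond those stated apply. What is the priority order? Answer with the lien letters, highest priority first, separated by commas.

Adjusting effective dates: B is treated as recorded 2024-01-29, the work-commencement date; D is treated as recorded 2024-02-02, the work-commencement date; G missed the 15-day window (117 days after the deed), so its recording date stands.
As a property-tax lien, F is senior to every other lien.
Remaining liens by effective date: B (2024-01-29), D (2024-02-02), C (2024-05-08), G (2025-02-02), A (2026-01-01), E (2026-04-23).
C is senior to A before the subordination, so the two trade places.

F, B, D, A, G, C, E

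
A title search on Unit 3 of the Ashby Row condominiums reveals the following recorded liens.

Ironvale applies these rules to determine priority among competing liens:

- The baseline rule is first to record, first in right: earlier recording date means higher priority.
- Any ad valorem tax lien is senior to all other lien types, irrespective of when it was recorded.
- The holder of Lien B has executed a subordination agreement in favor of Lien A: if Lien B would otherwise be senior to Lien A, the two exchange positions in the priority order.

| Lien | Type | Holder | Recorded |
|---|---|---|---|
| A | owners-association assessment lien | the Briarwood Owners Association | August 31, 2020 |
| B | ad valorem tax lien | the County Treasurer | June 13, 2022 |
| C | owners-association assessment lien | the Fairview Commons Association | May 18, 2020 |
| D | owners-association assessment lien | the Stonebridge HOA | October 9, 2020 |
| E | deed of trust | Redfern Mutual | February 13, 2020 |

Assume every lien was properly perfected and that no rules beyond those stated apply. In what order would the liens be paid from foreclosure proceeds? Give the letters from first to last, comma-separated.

A, E, C, B, D

B, as an ad valorem tax lien, has superpriority and ranks first.
Among the remaining liens, by effective date: E (February 13, 2020), C (May 18, 2020), A (August 31, 2020), D (October 9, 2020).
B would otherwise be senior to A, so under the subordination agreement B and A exchange positions.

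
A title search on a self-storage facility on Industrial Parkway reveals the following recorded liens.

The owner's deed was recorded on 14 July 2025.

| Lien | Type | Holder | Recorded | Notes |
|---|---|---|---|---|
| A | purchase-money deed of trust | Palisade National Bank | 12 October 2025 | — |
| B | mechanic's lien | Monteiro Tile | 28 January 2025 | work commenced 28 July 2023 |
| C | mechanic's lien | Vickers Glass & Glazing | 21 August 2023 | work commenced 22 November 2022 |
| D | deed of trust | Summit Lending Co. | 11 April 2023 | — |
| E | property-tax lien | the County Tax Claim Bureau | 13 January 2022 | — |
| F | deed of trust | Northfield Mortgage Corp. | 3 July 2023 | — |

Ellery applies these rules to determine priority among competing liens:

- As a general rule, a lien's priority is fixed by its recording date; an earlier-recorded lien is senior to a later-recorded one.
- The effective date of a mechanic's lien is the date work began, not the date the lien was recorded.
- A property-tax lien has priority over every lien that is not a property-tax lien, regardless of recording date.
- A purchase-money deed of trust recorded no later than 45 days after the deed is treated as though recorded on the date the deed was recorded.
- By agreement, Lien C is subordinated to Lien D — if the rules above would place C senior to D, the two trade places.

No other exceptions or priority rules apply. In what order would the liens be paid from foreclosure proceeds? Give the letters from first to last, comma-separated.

E, D, C, F, B, A

Effective dates after the stated exceptions: A missed the 45-day window (90 days after the deed), so its recording date stands; B relates back to 28 July 2023 (work commenced); C's effective date is 22 November 2022, when work began.
E is a property-tax lien and takes priority over every other lien.
Ordering the rest by effective date: C (22 November 2022), D (11 April 2023), F (3 July 2023), B (28 July 2023), A (12 October 2025).
Because C would otherwise rank above D, the subordination swaps them.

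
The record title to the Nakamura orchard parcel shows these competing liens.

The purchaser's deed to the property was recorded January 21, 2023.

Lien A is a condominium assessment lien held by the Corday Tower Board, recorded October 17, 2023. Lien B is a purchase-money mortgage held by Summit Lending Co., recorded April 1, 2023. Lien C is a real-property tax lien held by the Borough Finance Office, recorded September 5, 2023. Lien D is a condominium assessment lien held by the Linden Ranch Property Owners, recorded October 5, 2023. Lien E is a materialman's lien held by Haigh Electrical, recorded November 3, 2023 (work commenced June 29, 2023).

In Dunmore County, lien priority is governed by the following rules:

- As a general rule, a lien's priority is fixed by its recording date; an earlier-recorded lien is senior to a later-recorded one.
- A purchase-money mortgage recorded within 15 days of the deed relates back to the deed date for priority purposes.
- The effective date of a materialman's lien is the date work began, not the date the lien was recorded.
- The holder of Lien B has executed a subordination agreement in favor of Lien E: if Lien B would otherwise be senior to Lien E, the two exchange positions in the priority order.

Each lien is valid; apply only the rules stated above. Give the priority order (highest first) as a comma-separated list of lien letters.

Adjusting effective dates: B missed the 15-day window (70 days after the deed), so its recording date stands; E relates back to June 29, 2023 (work commenced).
Ordering by effective date: B (April 1, 2023), E (June 29, 2023), C (September 5, 2023), D (October 5, 2023), A (October 17, 2023).
B would otherwise be senior to E, so under the subordination agreement B and E exchange positions.

E, B, C, D, A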